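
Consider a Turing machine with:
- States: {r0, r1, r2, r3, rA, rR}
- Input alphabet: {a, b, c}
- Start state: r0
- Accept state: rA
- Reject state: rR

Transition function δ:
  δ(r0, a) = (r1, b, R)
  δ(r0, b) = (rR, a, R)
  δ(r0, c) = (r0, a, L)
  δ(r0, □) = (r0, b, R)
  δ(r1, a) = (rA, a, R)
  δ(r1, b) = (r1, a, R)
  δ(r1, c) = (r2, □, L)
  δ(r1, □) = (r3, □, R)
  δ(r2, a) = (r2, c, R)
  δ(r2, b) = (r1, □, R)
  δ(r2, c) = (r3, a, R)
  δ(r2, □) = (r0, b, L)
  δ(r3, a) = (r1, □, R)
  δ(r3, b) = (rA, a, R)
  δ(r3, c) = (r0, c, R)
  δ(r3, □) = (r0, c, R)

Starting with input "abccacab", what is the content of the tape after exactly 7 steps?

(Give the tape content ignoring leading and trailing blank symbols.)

Execution trace:
Initial: [r0]abccacab
Step 1: δ(r0, a) = (r1, b, R) → b[r1]bccacab
Step 2: δ(r1, b) = (r1, a, R) → ba[r1]ccacab
Step 3: δ(r1, c) = (r2, □, L) → b[r2]a□cacab
Step 4: δ(r2, a) = (r2, c, R) → bc[r2]□cacab
Step 5: δ(r2, □) = (r0, b, L) → b[r0]cbcacab
Step 6: δ(r0, c) = (r0, a, L) → [r0]babcacab
Step 7: δ(r0, b) = (rR, a, R) → a[rR]abcacab

The machine reaches the reject state rR and halts.

After 7 steps, the tape (ignoring leading/trailing blanks) is: aabcacab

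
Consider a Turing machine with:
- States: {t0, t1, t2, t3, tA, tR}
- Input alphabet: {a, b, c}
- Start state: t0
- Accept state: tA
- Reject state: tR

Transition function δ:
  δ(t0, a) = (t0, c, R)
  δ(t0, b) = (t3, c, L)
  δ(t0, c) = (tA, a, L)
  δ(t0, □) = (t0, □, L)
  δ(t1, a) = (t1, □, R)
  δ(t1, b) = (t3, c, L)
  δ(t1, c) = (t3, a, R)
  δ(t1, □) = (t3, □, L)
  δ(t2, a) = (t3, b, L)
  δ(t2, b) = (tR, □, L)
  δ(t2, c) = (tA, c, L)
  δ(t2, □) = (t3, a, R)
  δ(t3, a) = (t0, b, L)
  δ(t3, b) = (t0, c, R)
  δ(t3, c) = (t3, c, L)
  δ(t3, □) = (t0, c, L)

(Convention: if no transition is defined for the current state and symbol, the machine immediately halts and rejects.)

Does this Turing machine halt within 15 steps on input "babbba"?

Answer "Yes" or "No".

Execution trace:
Initial: [t0]babbba
Step 1: δ(t0, b) = (t3, c, L) → [t3]□cabbba
Step 2: δ(t3, □) = (t0, c, L) → [t0]□ccabbba
Step 3: δ(t0, □) = (t0, □, L) → [t0]□□ccabbba
Step 4: δ(t0, □) = (t0, □, L) → [t0]□□□ccabbba
Step 5: δ(t0, □) = (t0, □, L) → [t0]□□□□ccabbba
Step 6: δ(t0, □) = (t0, □, L) → [t0]□□□□□ccabbba
Step 7: δ(t0, □) = (t0, □, L) → [t0]□□□□□□ccabbba
Step 8: δ(t0, □) = (t0, □, L) → [t0]□□□□□□□ccabbba
Step 9: δ(t0, □) = (t0, □, L) → [t0]□□□□□□□□ccabbba
Step 10: δ(t0, □) = (t0, □, L) → [t0]□□□□□□□□□ccabbba
Step 11: δ(t0, □) = (t0, □, L) → [t0]□□□□□□□□□□ccabbba
Step 12: δ(t0, □) = (t0, □, L) → [t0]□□□□□□□□□□□ccabbba
Step 13: δ(t0, □) = (t0, □, L) → [t0]□□□□□□□□□□□□ccabbba
Step 14: δ(t0, □) = (t0, □, L) → [t0]□□□□□□□□□□□□□ccabbba
Step 15: δ(t0, □) = (t0, □, L) → [t0]□□□□□□□□□□□□□□ccabbba

The machine has not reached a halting state after 15 steps.
The machine did not halt within the 15-step bound.

Answer: No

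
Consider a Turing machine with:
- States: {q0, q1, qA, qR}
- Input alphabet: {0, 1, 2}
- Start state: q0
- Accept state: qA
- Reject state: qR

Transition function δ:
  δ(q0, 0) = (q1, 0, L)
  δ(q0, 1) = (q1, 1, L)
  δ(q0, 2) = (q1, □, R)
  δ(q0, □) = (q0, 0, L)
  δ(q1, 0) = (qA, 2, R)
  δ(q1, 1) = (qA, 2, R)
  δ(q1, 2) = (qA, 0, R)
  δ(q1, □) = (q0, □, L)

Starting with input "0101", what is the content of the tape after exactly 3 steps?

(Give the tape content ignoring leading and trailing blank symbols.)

Execution trace:
Initial: [q0]0101
Step 1: δ(q0, 0) = (q1, 0, L) → [q1]□0101
Step 2: δ(q1, □) = (q0, □, L) → [q0]□□0101
Step 3: δ(q0, □) = (q0, 0, L) → [q0]□0□0101

After 3 steps, the tape (ignoring leading/trailing blanks) is: 0□0101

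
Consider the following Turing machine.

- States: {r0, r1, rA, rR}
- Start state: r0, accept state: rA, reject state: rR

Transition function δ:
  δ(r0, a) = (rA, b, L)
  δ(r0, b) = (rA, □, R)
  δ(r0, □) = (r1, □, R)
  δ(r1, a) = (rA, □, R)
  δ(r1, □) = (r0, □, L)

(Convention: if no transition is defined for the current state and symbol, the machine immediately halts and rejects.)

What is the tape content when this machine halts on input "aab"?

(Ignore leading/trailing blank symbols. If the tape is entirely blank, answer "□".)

Execution trace:
Initial: [r0]aab
Step 1: δ(r0, a) = (rA, b, L) → [rA]□bab

The machine reaches the accept state rA and halts.

Final tape (ignoring leading/trailing blanks): bab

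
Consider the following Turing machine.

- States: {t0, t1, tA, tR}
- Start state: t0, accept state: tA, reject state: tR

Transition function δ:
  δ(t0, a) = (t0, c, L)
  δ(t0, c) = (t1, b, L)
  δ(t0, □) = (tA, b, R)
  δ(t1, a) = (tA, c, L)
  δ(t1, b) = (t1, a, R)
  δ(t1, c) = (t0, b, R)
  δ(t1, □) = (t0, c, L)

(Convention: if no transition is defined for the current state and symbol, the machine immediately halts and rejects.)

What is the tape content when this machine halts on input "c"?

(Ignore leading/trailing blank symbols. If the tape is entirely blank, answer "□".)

Execution trace:
Initial: [t0]c
Step 1: δ(t0, c) = (t1, b, L) → [t1]□b
Step 2: δ(t1, □) = (t0, c, L) → [t0]□cb
Step 3: δ(t0, □) = (tA, b, R) → b[tA]cb

The machine reaches the accept state tA and halts.

Final tape (ignoring leading/trailing blanks): bcb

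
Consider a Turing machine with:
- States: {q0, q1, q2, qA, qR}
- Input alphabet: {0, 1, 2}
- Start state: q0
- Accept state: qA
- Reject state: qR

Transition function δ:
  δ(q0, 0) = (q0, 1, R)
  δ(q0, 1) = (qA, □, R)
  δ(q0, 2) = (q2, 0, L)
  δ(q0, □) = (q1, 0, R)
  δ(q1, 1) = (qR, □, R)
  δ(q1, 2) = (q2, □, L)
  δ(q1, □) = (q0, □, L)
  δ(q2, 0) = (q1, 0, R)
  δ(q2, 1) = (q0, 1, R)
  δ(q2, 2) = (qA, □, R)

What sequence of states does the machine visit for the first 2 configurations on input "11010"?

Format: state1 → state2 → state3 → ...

Execution trace:
Initial: [q0]11010
Step 1: δ(q0, 1) = (qA, □, R) → □[qA]1010

The machine reaches the accept state qA and halts.

State sequence: q0 → qA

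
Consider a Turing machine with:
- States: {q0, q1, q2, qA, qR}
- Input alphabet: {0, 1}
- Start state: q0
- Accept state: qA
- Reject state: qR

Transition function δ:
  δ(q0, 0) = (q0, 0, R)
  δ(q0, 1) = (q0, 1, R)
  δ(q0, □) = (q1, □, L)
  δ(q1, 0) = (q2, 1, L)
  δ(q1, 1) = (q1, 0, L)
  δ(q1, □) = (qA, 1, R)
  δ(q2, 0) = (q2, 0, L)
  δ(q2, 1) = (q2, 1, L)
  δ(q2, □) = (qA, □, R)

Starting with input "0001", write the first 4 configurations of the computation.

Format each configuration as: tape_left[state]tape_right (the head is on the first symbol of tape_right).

Transitions applied:
Step 1: δ(q0, 0) = (q0, 0, R)
Step 2: δ(q0, 0) = (q0, 0, R)
Step 3: δ(q0, 0) = (q0, 0, R)

The first 4 configurations are:
[q0]0001 ⊢ 0[q0]001 ⊢ 00[q0]01 ⊢ 000[q0]1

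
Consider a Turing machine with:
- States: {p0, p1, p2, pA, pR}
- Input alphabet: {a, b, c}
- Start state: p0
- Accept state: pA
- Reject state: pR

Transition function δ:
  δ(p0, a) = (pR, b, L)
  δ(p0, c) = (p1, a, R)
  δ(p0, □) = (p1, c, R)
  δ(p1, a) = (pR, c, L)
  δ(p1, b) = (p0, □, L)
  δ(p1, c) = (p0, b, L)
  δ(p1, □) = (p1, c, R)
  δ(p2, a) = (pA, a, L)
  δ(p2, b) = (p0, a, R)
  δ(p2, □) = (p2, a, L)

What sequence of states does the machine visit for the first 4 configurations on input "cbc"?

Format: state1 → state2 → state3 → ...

Execution trace:
Initial: [p0]cbc
Step 1: δ(p0, c) = (p1, a, R) → a[p1]bc
Step 2: δ(p1, b) = (p0, □, L) → [p0]a□c
Step 3: δ(p0, a) = (pR, b, L) → [pR]□b□c

The machine reaches the reject state pR and halts.

State sequence: p0 → p1 → p0 → pR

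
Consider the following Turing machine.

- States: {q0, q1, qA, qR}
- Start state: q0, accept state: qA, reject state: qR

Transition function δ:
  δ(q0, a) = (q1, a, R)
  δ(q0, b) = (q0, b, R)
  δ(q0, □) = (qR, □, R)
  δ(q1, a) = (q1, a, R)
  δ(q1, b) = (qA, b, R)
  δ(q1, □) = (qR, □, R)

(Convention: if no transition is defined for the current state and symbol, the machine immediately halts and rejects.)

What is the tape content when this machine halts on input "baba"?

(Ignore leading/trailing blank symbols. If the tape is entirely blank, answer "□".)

Execution trace:
Initial: [q0]baba
Step 1: δ(q0, b) = (q0, b, R) → b[q0]aba
Step 2: δ(q0, a) = (q1, a, R) → ba[q1]ba
Step 3: δ(q1, b) = (qA, b, R) → bab[qA]a

The machine reaches the accept state qA and halts.

Final tape (ignoring leading/trailing blanks): baba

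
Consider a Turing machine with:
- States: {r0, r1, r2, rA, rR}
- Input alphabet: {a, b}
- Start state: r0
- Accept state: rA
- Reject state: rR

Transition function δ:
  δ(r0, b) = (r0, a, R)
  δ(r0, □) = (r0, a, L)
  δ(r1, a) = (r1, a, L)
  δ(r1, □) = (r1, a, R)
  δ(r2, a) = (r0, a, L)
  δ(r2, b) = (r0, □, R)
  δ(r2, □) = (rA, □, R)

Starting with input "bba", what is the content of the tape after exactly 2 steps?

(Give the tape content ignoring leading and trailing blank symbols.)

Execution trace:
Initial: [r0]bba
Step 1: δ(r0, b) = (r0, a, R) → a[r0]ba
Step 2: δ(r0, b) = (r0, a, R) → aa[r0]a

No transition is defined for δ(r0, a). By convention the machine halts and rejects.

After 2 steps, the tape (ignoring leading/trailing blanks) is: aaa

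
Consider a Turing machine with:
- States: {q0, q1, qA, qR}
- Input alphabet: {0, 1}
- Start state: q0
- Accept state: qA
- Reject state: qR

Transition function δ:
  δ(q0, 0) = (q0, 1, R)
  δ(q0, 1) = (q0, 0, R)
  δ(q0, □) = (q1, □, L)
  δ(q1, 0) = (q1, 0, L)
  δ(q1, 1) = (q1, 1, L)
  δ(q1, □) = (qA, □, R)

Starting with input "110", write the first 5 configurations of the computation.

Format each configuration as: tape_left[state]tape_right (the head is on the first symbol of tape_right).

Transitions applied:
Step 1: δ(q0, 1) = (q0, 0, R)
Step 2: δ(q0, 1) = (q0, 0, R)
Step 3: δ(q0, 0) = (q0, 1, R)
Step 4: δ(q0, □) = (q1, □, L)

The first 5 configurations are:
[q0]110 ⊢ 0[q0]10 ⊢ 00[q0]0 ⊢ 001[q0]□ ⊢ 00[q1]1□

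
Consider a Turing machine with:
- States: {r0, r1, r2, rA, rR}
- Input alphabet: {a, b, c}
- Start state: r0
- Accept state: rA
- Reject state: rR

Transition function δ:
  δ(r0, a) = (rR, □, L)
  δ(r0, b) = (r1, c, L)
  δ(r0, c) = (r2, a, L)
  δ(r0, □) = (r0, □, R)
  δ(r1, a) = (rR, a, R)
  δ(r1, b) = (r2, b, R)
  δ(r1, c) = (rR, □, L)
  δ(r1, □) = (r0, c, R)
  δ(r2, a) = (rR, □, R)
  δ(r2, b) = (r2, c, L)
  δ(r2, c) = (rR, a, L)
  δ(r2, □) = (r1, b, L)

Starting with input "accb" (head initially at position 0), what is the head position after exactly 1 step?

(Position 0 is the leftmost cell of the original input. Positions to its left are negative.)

Execution trace (head position shown):
Step 0: [r0]accb  (head at position 0)
Step 1: move left → [rR]□□ccb  (head at position -1)

After 1 step, the head is at position -1.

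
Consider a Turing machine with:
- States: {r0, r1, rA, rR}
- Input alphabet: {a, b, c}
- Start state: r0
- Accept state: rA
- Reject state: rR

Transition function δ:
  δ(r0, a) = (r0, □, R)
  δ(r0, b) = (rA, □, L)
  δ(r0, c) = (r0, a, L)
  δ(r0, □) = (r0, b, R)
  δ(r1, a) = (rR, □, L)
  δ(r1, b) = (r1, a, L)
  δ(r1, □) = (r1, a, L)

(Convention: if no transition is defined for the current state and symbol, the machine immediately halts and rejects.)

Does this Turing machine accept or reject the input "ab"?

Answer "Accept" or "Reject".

Execution trace:
Initial: [r0]ab
Step 1: δ(r0, a) = (r0, □, R) → □[r0]b
Step 2: δ(r0, b) = (rA, □, L) → [rA]□□

The machine reaches the accept state rA and halts.

Answer: Accept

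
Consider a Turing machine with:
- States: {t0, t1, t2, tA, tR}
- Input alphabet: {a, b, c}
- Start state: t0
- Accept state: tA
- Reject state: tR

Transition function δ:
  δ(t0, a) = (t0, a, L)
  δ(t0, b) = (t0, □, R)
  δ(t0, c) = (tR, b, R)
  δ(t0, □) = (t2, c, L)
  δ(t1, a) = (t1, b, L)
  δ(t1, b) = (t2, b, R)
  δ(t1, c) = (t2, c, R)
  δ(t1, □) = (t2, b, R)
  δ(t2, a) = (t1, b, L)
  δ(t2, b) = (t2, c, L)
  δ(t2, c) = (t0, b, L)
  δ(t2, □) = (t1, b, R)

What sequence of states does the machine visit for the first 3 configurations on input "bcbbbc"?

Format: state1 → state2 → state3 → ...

Execution trace:
Initial: [t0]bcbbbc
Step 1: δ(t0, b) = (t0, □, R) → □[t0]cbbbc
Step 2: δ(t0, c) = (tR, b, R) → □b[tR]bbbc

The machine reaches the reject state tR and halts.

State sequence: t0 → t0 → tR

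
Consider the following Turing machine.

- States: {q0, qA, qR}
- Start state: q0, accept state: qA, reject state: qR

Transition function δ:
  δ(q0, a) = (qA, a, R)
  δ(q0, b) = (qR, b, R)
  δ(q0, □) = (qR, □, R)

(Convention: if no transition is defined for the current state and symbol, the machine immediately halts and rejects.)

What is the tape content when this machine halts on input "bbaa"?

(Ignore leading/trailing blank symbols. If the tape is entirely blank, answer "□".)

Execution trace:
Initial: [q0]bbaa
Step 1: δ(q0, b) = (qR, b, R) → b[qR]baa

The machine reaches the reject state qR and halts.

Final tape (ignoring leading/trailing blanks): bbaa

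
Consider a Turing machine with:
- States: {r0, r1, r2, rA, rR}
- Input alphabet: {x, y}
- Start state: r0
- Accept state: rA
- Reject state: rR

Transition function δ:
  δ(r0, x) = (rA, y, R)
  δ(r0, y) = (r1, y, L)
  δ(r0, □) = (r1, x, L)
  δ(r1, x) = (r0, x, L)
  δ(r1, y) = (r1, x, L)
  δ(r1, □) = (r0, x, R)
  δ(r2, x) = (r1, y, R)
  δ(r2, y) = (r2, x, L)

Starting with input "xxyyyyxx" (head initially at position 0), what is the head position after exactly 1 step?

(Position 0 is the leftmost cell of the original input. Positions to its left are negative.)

Execution trace (head position shown):
Step 0: [r0]xxyyyyxx  (head at position 0)
Step 1: move right → y[rA]xyyyyxx  (head at position 1)

After 1 step, the head is at position 1.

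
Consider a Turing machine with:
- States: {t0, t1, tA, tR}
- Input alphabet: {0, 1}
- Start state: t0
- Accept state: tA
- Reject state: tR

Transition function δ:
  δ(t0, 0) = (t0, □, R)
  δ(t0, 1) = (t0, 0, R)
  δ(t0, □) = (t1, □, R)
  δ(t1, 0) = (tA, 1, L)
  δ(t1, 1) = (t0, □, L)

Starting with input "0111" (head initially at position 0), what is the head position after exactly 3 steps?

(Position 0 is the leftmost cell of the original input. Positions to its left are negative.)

Execution trace (head position shown):
Step 0: [t0]0111  (head at position 0)
Step 1: move right → □[t0]111  (head at position 1)
Step 2: move right → □0[t0]11  (head at position 2)
Step 3: move right → □00[t0]1  (head at position 3)

After 3 steps, the head is at position 3.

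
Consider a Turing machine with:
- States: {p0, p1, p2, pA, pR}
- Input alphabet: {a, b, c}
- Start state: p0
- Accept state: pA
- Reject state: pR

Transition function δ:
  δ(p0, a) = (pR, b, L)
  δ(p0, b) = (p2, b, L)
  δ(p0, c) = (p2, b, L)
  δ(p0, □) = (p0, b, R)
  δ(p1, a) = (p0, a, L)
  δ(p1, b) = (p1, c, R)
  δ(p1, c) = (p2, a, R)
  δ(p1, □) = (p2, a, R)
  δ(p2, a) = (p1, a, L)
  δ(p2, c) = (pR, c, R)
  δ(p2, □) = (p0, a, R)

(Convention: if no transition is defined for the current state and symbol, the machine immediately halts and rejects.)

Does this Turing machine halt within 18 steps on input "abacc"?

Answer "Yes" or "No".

Execution trace:
Initial: [p0]abacc
Step 1: δ(p0, a) = (pR, b, L) → [pR]□bbacc

The machine reaches the reject state pR and halts.
The machine halted after 1 step (within the 18-step bound).

Answer: Yes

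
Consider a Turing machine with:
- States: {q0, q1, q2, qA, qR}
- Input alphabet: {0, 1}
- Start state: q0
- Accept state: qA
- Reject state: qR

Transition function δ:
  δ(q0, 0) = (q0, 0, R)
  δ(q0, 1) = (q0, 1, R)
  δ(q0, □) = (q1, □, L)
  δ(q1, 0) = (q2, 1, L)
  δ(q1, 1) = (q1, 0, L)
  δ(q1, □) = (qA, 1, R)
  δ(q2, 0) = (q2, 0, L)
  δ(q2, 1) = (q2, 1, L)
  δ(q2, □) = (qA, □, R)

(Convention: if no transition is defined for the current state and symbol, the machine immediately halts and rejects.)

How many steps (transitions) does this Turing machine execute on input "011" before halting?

Execution trace:
Initial: [q0]011
Step 1: δ(q0, 0) = (q0, 0, R) → 0[q0]11
Step 2: δ(q0, 1) = (q0, 1, R) → 01[q0]1
Step 3: δ(q0, 1) = (q0, 1, R) → 011[q0]□
Step 4: δ(q0, □) = (q1, □, L) → 01[q1]1□
Step 5: δ(q1, 1) = (q1, 0, L) → 0[q1]10□
Step 6: δ(q1, 1) = (q1, 0, L) → [q1]000□
Step 7: δ(q1, 0) = (q2, 1, L) → [q2]□100□
Step 8: δ(q2, □) = (qA, □, R) → □[qA]100□

The machine reaches the accept state qA and halts.

The machine executed 8 steps before halting.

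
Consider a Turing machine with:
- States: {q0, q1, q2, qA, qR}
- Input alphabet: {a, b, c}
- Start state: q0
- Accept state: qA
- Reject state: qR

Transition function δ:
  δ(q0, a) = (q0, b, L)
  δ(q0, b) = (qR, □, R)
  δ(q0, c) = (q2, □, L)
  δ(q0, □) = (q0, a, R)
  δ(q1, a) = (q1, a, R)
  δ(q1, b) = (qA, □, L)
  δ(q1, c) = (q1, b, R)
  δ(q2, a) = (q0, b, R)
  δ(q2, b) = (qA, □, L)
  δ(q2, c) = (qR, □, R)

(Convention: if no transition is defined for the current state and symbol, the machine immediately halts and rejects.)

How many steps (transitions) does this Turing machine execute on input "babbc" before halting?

Execution trace:
Initial: [q0]babbc
Step 1: δ(q0, b) = (qR, □, R) → □[qR]abbc

The machine reaches the reject state qR and halts.

The machine executed 1 step before halting.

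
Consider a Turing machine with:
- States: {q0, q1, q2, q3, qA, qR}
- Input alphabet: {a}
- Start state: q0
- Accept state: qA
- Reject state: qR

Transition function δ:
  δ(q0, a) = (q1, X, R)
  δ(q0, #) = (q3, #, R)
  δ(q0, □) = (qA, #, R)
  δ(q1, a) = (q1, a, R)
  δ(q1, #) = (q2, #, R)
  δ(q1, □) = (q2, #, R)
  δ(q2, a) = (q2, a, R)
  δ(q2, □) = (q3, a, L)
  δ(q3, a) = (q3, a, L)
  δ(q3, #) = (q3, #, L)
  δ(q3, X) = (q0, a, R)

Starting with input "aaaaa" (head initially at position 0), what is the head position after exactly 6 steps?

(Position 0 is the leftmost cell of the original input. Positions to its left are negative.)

Execution trace (head position shown):
Step 0: [q0]aaaaa  (head at position 0)
Step 1: move right → X[q1]aaaa  (head at position 1)
Step 2: move right → Xa[q1]aaa  (head at position 2)
Step 3: move right → Xaa[q1]aa  (head at position 3)
Step 4: move right → Xaaa[q1]a  (head at position 4)
Step 5: move right → Xaaaa[q1]□  (head at position 5)
Step 6: move right → Xaaaa#[q2]□  (head at position 6)

After 6 steps, the head is at position 6.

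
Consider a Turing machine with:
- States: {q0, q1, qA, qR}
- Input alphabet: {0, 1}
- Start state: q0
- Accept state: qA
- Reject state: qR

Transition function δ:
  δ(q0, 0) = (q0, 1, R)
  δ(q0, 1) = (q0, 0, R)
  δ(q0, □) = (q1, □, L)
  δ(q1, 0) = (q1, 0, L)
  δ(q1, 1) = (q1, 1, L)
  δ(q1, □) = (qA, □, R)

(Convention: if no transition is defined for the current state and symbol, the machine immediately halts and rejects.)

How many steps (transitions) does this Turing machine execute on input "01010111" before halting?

Execution trace:
Initial: [q0]01010111
Step 1: δ(q0, 0) = (q0, 1, R) → 1[q0]1010111
Step 2: δ(q0, 1) = (q0, 0, R) → 10[q0]010111
Step 3: δ(q0, 0) = (q0, 1, R) → 101[q0]10111
Step 4: δ(q0, 1) = (q0, 0, R) → 1010[q0]0111
Step 5: δ(q0, 0) = (q0, 1, R) → 10101[q0]111
Step 6: δ(q0, 1) = (q0, 0, R) → 101010[q0]11
Step 7: δ(q0, 1) = (q0, 0, R) → 1010100[q0]1
Step 8: δ(q0, 1) = (q0, 0, R) → 10101000[q0]□
Step 9: δ(q0, □) = (q1, □, L) → 1010100[q1]0□
Step 10: δ(q1, 0) = (q1, 0, L) → 101010[q1]00□
Step 11: δ(q1, 0) = (q1, 0, L) → 10101[q1]000□
Step 12: δ(q1, 0) = (q1, 0, L) → 1010[q1]1000□
Step 13: δ(q1, 1) = (q1, 1, L) → 101[q1]01000□
Step 14: δ(q1, 0) = (q1, 0, L) → 10[q1]101000□
Step 15: δ(q1, 1) = (q1, 1, L) → 1[q1]0101000□
Step 16: δ(q1, 0) = (q1, 0, L) → [q1]10101000□
Step 17: δ(q1, 1) = (q1, 1, L) → [q1]□10101000□
Step 18: δ(q1, □) = (qA, □, R) → □[qA]10101000□

The machine reaches the accept state qA and halts.

The machine executed 18 steps before halting.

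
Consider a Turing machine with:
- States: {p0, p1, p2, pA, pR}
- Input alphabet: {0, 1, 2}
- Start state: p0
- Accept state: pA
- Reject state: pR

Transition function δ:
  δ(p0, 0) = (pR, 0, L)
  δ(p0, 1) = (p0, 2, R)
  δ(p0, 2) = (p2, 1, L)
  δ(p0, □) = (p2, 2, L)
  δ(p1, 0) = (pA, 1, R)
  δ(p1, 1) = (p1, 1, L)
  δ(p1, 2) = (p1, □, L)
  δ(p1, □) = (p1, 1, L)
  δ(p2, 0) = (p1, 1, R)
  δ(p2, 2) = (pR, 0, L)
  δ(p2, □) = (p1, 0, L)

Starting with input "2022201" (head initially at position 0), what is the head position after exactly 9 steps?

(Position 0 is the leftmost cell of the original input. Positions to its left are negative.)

Execution trace (head position shown):
Step 0: [p0]2022201  (head at position 0)
Step 1: move left → [p2]□1022201  (head at position -1)
Step 2: move left → [p1]□01022201  (head at position -2)
Step 3: move left → [p1]□101022201  (head at position -3)
Step 4: move left → [p1]□1101022201  (head at position -4)
Step 5: move left → [p1]□11101022201  (head at position -5)
Step 6: move left → [p1]□111101022201  (head at position -6)
Step 7: move left → [p1]□1111101022201  (head at position -7)
Step 8: move left → [p1]□11111101022201  (head at position -8)
Step 9: move left → [p1]□111111101022201  (head at position -9)

After 9 steps, the head is at position -9.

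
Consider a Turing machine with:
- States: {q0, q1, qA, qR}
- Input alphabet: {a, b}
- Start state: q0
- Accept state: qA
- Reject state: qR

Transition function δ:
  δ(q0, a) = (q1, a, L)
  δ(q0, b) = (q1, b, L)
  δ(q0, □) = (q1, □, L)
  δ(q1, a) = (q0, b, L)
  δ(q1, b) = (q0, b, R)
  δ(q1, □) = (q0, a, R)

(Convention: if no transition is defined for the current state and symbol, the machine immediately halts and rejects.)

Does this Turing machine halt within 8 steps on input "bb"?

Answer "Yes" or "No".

Execution trace:
Initial: [q0]bb
Step 1: δ(q0, b) = (q1, b, L) → [q1]□bb
Step 2: δ(q1, □) = (q0, a, R) → a[q0]bb
Step 3: δ(q0, b) = (q1, b, L) → [q1]abb
Step 4: δ(q1, a) = (q0, b, L) → [q0]□bbb
Step 5: δ(q0, □) = (q1, □, L) → [q1]□□bbb
Step 6: δ(q1, □) = (q0, a, R) → a[q0]□bbb
Step 7: δ(q0, □) = (q1, □, L) → [q1]a□bbb
Step 8: δ(q1, a) = (q0, b, L) → [q0]□b□bbb

The machine has not reached a halting state after 8 steps.
The machine did not halt within the 8-step bound.

Answer: No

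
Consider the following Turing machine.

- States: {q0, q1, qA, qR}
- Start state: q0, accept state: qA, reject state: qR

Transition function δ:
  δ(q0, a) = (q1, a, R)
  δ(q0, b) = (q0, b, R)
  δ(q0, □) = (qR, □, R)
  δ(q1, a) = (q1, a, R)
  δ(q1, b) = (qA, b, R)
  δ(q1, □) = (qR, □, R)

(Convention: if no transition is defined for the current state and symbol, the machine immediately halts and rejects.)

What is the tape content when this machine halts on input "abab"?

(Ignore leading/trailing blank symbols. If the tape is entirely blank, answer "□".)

Execution trace:
Initial: [q0]abab
Step 1: δ(q0, a) = (q1, a, R) → a[q1]bab
Step 2: δ(q1, b) = (qA, b, R) → ab[qA]ab

The machine reaches the accept state qA and halts.

Final tape (ignoring leading/trailing blanks): abab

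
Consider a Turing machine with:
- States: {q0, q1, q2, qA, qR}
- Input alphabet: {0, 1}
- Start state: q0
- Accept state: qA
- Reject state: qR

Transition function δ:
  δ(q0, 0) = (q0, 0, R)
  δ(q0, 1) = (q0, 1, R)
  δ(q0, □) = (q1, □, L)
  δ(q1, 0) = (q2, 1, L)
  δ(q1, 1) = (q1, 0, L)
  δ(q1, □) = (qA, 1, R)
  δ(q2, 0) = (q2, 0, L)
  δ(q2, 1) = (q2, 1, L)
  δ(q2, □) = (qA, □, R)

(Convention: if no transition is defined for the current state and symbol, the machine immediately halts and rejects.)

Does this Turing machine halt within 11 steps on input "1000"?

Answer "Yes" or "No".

Execution trace:
Initial: [q0]1000
Step 1: δ(q0, 1) = (q0, 1, R) → 1[q0]000
Step 2: δ(q0, 0) = (q0, 0, R) → 10[q0]00
Step 3: δ(q0, 0) = (q0, 0, R) → 100[q0]0
Step 4: δ(q0, 0) = (q0, 0, R) → 1000[q0]□
Step 5: δ(q0, □) = (q1, □, L) → 100[q1]0□
Step 6: δ(q1, 0) = (q2, 1, L) → 10[q2]01□
Step 7: δ(q2, 0) = (q2, 0, L) → 1[q2]001□
Step 8: δ(q2, 0) = (q2, 0, L) → [q2]1001□
Step 9: δ(q2, 1) = (q2, 1, L) → [q2]□1001□
Step 10: δ(q2, □) = (qA, □, R) → □[qA]1001□

The machine reaches the accept state qA and halts.
The machine halted after 10 steps (within the 11-step bound).

Answer: Yes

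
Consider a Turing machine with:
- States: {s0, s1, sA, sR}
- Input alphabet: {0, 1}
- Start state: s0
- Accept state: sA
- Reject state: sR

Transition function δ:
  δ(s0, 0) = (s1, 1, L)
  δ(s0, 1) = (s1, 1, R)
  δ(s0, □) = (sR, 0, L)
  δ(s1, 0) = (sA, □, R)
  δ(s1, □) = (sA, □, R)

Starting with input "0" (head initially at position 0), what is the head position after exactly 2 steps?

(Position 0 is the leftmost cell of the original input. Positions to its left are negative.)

Execution trace (head position shown):
Step 0: [s0]0  (head at position 0)
Step 1: move left → [s1]□1  (head at position -1)
Step 2: move right → □[sA]1  (head at position 0)

After 2 steps, the head is at position 0.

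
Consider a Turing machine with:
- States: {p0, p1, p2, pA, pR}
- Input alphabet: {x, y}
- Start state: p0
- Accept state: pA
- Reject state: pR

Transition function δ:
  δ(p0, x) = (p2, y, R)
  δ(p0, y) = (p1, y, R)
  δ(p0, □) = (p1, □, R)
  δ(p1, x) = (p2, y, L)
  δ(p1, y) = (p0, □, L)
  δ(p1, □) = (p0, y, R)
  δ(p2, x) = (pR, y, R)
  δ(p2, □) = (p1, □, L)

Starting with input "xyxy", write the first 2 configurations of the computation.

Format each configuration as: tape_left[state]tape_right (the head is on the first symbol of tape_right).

Transitions applied:
Step 1: δ(p0, x) = (p2, y, R)

The first 2 configurations are:
[p0]xyxy ⊢ y[p2]yxy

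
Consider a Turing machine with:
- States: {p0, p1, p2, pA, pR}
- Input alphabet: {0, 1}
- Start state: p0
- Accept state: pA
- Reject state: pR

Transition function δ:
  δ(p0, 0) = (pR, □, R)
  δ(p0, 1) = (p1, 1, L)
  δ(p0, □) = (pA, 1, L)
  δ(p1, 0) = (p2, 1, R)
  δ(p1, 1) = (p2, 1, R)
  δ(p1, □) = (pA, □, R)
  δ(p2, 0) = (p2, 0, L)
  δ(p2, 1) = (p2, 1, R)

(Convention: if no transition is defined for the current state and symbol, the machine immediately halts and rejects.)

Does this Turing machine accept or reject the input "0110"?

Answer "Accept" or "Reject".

Execution trace:
Initial: [p0]0110
Step 1: δ(p0, 0) = (pR, □, R) → □[pR]110

The machine reaches the reject state pR and halts.

Answer: Reject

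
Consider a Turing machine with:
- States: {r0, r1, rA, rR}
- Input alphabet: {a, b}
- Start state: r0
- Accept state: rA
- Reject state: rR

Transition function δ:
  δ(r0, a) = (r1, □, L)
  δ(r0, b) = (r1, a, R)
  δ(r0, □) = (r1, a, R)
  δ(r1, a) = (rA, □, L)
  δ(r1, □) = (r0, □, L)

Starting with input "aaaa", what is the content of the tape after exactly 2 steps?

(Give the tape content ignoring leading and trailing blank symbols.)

Execution trace:
Initial: [r0]aaaa
Step 1: δ(r0, a) = (r1, □, L) → [r1]□□aaa
Step 2: δ(r1, □) = (r0, □, L) → [r0]□□□aaa

After 2 steps, the tape (ignoring leading/trailing blanks) is: aaa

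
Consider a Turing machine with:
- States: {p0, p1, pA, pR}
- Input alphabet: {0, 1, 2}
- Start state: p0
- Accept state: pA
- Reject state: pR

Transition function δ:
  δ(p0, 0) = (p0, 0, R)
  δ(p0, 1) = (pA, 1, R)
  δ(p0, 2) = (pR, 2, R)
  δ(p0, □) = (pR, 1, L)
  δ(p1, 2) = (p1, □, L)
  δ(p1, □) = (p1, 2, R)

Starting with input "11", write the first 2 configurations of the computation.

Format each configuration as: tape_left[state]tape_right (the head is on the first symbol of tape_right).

Transitions applied:
Step 1: δ(p0, 1) = (pA, 1, R)

The first 2 configurations are:
[p0]11 ⊢ 1[pA]1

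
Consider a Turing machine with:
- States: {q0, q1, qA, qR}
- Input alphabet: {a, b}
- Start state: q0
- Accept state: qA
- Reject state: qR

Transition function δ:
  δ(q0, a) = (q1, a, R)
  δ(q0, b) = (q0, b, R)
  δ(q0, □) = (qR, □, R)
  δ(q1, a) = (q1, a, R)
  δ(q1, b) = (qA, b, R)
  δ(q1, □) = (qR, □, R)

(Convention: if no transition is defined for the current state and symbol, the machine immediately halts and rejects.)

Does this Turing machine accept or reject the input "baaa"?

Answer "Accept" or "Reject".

Execution trace:
Initial: [q0]baaa
Step 1: δ(q0, b) = (q0, b, R) → b[q0]aaa
Step 2: δ(q0, a) = (q1, a, R) → ba[q1]aa
Step 3: δ(q1, a) = (q1, a, R) → baa[q1]a
Step 4: δ(q1, a) = (q1, a, R) → baaa[q1]□
Step 5: δ(q1, □) = (qR, □, R) → baaa□[qR]□

The machine reaches the reject state qR and halts.

Answer: Reject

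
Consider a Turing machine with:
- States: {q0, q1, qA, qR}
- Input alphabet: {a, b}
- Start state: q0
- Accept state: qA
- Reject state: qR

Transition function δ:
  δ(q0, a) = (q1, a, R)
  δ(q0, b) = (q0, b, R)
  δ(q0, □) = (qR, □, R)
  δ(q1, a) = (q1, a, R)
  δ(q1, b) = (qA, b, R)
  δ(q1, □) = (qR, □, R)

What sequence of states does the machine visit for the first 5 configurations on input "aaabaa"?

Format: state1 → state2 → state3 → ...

Execution trace:
Initial: [q0]aaabaa
Step 1: δ(q0, a) = (q1, a, R) → a[q1]aabaa
Step 2: δ(q1, a) = (q1, a, R) → aa[q1]abaa
Step 3: δ(q1, a) = (q1, a, R) → aaa[q1]baa
Step 4: δ(q1, b) = (qA, b, R) → aaab[qA]aa

The machine reaches the accept state qA and halts.

State sequence: q0 → q1 → q1 → q1 → qA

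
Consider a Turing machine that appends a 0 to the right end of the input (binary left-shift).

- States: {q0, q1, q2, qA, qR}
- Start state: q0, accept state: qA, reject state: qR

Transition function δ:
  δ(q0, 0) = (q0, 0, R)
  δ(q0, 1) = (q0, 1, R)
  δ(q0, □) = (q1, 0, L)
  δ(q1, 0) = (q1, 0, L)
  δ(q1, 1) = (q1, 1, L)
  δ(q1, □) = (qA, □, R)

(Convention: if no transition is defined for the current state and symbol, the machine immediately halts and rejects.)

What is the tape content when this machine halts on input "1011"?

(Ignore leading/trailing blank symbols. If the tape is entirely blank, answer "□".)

Execution trace:
Initial: [q0]1011
Step 1: δ(q0, 1) = (q0, 1, R) → 1[q0]011
Step 2: δ(q0, 0) = (q0, 0, R) → 10[q0]11
Step 3: δ(q0, 1) = (q0, 1, R) → 101[q0]1
Step 4: δ(q0, 1) = (q0, 1, R) → 1011[q0]□
Step 5: δ(q0, □) = (q1, 0, L) → 101[q1]10
Step 6: δ(q1, 1) = (q1, 1, L) → 10[q1]110
Step 7: δ(q1, 1) = (q1, 1, L) → 1[q1]0110
Step 8: δ(q1, 0) = (q1, 0, L) → [q1]10110
Step 9: δ(q1, 1) = (q1, 1, L) → [q1]□10110
Step 10: δ(q1, □) = (qA, □, R) → □[qA]10110

The machine reaches the accept state qA and halts.

Final tape (ignoring leading/trailing blanks): 10110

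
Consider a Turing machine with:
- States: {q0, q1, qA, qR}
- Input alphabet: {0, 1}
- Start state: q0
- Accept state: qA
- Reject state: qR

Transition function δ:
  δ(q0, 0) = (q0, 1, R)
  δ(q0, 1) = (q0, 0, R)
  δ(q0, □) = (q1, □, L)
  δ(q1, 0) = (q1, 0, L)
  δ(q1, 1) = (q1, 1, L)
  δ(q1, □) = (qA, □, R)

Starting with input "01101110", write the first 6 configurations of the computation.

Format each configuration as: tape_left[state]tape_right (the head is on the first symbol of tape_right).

Transitions applied:
Step 1: δ(q0, 0) = (q0, 1, R)
Step 2: δ(q0, 1) = (q0, 0, R)
Step 3: δ(q0, 1) = (q0, 0, R)
Step 4: δ(q0, 0) = (q0, 1, R)
Step 5: δ(q0, 1) = (q0, 0, R)

The first 6 configurations are:
[q0]01101110 ⊢ 1[q0]1101110 ⊢ 10[q0]101110 ⊢ 100[q0]01110 ⊢ 1001[q0]1110 ⊢ 10010[q0]110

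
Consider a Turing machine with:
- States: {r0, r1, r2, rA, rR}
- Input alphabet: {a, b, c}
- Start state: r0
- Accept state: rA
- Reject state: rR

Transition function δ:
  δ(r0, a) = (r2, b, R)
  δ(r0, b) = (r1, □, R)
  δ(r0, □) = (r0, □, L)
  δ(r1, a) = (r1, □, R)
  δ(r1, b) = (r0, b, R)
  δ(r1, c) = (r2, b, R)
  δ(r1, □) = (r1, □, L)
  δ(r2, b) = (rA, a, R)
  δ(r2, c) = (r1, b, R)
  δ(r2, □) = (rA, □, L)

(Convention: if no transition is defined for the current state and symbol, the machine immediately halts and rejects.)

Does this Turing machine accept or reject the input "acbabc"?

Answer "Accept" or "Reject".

Execution trace:
Initial: [r0]acbabc
Step 1: δ(r0, a) = (r2, b, R) → b[r2]cbabc
Step 2: δ(r2, c) = (r1, b, R) → bb[r1]babc
Step 3: δ(r1, b) = (r0, b, R) → bbb[r0]abc
Step 4: δ(r0, a) = (r2, b, R) → bbbb[r2]bc
Step 5: δ(r2, b) = (rA, a, R) → bbbba[rA]c

The machine reaches the accept state rA and halts.

Answer: Accept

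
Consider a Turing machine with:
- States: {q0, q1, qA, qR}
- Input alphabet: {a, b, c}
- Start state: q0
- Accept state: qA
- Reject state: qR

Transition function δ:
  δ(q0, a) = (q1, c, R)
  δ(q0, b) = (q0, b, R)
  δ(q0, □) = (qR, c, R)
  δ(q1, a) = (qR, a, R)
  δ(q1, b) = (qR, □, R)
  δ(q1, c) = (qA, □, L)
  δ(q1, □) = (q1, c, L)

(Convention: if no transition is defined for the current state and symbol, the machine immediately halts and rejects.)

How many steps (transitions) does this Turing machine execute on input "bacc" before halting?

Execution trace:
Initial: [q0]bacc
Step 1: δ(q0, b) = (q0, b, R) → b[q0]acc
Step 2: δ(q0, a) = (q1, c, R) → bc[q1]cc
Step 3: δ(q1, c) = (qA, □, L) → b[qA]c□c

The machine reaches the accept state qA and halts.

The machine executed 3 steps before halting.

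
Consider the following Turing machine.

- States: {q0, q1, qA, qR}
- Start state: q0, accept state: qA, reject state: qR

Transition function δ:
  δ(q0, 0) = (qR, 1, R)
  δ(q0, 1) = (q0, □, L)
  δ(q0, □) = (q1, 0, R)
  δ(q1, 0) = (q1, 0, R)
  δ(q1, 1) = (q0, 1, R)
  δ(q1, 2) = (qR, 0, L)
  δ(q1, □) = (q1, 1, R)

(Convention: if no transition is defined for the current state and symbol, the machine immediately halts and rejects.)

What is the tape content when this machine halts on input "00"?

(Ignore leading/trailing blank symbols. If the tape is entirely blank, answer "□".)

Execution trace:
Initial: [q0]00
Step 1: δ(q0, 0) = (qR, 1, R) → 1[qR]0

The machine reaches the reject state qR and halts.

Final tape (ignoring leading/trailing blanks): 10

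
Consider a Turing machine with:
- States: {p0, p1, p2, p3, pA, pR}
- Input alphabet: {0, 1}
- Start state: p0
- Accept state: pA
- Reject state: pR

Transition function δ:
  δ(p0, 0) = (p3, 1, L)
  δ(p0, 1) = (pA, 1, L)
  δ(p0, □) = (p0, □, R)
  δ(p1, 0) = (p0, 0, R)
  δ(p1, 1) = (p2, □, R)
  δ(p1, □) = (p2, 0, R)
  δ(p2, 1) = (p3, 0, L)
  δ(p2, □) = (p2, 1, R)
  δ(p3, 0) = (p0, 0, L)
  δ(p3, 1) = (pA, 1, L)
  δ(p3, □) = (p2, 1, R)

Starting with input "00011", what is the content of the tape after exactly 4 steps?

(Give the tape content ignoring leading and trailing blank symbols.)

Execution trace:
Initial: [p0]00011
Step 1: δ(p0, 0) = (p3, 1, L) → [p3]□10011
Step 2: δ(p3, □) = (p2, 1, R) → 1[p2]10011
Step 3: δ(p2, 1) = (p3, 0, L) → [p3]100011
Step 4: δ(p3, 1) = (pA, 1, L) → [pA]□100011

The machine reaches the accept state pA and halts.

After 4 steps, the tape (ignoring leading/trailing blanks) is: 100011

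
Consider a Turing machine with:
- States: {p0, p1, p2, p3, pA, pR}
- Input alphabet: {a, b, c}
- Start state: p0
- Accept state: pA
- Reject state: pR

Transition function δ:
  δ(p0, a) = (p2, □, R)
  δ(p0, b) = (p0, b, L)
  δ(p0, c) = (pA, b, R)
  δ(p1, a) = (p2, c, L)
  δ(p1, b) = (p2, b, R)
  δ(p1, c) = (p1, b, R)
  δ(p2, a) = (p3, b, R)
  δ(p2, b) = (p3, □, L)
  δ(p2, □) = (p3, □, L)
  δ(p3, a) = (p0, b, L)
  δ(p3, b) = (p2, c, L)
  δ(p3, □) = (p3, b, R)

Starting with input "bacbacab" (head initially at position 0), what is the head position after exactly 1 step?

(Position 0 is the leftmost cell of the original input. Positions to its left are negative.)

Execution trace (head position shown):
Step 0: [p0]bacbacab  (head at position 0)
Step 1: move left → [p0]□bacbacab  (head at position -1)

After 1 step, the head is at position -1.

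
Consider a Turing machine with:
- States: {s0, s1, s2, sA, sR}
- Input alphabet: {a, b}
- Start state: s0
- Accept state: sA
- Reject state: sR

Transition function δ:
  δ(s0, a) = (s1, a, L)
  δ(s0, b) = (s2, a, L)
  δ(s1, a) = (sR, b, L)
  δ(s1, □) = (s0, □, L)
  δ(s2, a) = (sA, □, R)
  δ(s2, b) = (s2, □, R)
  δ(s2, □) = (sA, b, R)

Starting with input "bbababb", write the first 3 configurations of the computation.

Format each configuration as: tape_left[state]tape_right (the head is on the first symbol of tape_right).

Transitions applied:
Step 1: δ(s0, b) = (s2, a, L)
Step 2: δ(s2, □) = (sA, b, R)

The first 3 configurations are:
[s0]bbababb ⊢ [s2]□abababb ⊢ b[sA]abababb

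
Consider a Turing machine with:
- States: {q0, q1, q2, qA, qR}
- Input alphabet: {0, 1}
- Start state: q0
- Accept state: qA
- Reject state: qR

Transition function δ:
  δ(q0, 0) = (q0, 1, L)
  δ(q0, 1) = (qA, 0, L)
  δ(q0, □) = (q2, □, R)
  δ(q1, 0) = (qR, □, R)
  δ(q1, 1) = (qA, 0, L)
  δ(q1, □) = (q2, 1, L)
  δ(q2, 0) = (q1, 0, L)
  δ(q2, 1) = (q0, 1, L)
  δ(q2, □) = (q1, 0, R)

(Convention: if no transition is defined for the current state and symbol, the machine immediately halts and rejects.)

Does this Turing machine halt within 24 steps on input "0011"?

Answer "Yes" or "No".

Execution trace:
Initial: [q0]0011
Step 1: δ(q0, 0) = (q0, 1, L) → [q0]□1011
Step 2: δ(q0, □) = (q2, □, R) → □[q2]1011
Step 3: δ(q2, 1) = (q0, 1, L) → [q0]□1011
Step 4: δ(q0, □) = (q2, □, R) → □[q2]1011
Step 5: δ(q2, 1) = (q0, 1, L) → [q0]□1011
Step 6: δ(q0, □) = (q2, □, R) → □[q2]1011
Step 7: δ(q2, 1) = (q0, 1, L) → [q0]□1011
Step 8: δ(q0, □) = (q2, □, R) → □[q2]1011
Step 9: δ(q2, 1) = (q0, 1, L) → [q0]□1011
Step 10: δ(q0, □) = (q2, □, R) → □[q2]1011
Step 11: δ(q2, 1) = (q0, 1, L) → [q0]□1011
Step 12: δ(q0, □) = (q2, □, R) → □[q2]1011
Step 13: δ(q2, 1) = (q0, 1, L) → [q0]□1011
Step 14: δ(q0, □) = (q2, □, R) → □[q2]1011
Step 15: δ(q2, 1) = (q0, 1, L) → [q0]□1011
Step 16: δ(q0, □) = (q2, □, R) → □[q2]1011
Step 17: δ(q2, 1) = (q0, 1, L) → [q0]□1011
Step 18: δ(q0, □) = (q2, □, R) → □[q2]1011
Step 19: δ(q2, 1) = (q0, 1, L) → [q0]□1011
Step 20: δ(q0, □) = (q2, □, R) → □[q2]1011
Step 21: δ(q2, 1) = (q0, 1, L) → [q0]□1011
Step 22: δ(q0, □) = (q2, □, R) → □[q2]1011
Step 23: δ(q2, 1) = (q0, 1, L) → [q0]□1011
Step 24: δ(q0, □) = (q2, □, R) → □[q2]1011

The machine has not reached a halting state after 24 steps.
The machine did not halt within the 24-step bound.

Answer: No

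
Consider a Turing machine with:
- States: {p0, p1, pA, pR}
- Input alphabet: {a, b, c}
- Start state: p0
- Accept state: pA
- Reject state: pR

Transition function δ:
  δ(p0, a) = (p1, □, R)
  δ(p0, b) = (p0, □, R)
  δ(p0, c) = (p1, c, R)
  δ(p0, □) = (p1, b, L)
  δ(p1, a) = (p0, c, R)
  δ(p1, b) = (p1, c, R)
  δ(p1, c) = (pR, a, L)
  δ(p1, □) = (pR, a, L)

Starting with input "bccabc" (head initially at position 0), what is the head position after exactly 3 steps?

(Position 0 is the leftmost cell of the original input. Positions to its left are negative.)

Execution trace (head position shown):
Step 0: [p0]bccabc  (head at position 0)
Step 1: move right → □[p0]ccabc  (head at position 1)
Step 2: move right → □c[p1]cabc  (head at position 2)
Step 3: move left → □[pR]caabc  (head at position 1)

After 3 steps, the head is at position 1.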